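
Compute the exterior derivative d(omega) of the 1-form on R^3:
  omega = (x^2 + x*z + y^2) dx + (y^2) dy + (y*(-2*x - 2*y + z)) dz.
d(omega) = (-2*y) dx ∧ dy + (-x - 2*y) dx ∧ dz + (-2*x - 4*y + z) dy ∧ dz

For a 1-form omega = sum_i f_i dx_i, the exterior derivative is
  d(omega) = sum_{i < j} (∂f_j/∂x_i - ∂f_i/∂x_j) dx_i ∧ dx_j.
  coefficient of dx ∧ dy: ∂f_2/∂x - ∂f_1/∂y = ∂(y^2)/∂x - ∂(x^2 + x*z + y^2)/∂y = -2*y
  coefficient of dx ∧ dz: ∂f_3/∂x - ∂f_1/∂z = ∂(y*(-2*x - 2*y + z))/∂x - ∂(x^2 + x*z + y^2)/∂z = -x - 2*y
  coefficient of dy ∧ dz: ∂f_3/∂y - ∂f_2/∂z = ∂(y*(-2*x - 2*y + z))/∂y - ∂(y^2)/∂z = -2*x - 4*y + z
Assembling: d(omega) = (-2*y) dx ∧ dy + (-x - 2*y) dx ∧ dz + (-2*x - 4*y + z) dy ∧ dz.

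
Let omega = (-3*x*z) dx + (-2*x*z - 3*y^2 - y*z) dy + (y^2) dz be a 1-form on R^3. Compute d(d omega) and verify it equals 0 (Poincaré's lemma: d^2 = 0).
d(d omega) = 0

Step 1: d omega = sum_{i<j} (∂f_j/∂x_i - ∂f_i/∂x_j) dx_i ∧ dx_j:
  coeff of dx ∧ dy: -2*z
  coeff of dx ∧ dz: 3*x
  coeff of dy ∧ dz: 2*x + 3*y
Step 2: Apply d again to each 2-form coefficient. The only possible 3-form in R^3 is dx ∧ dy ∧ dz, with coefficient
  ∂(coeff of dy∧dz)/∂x - ∂(coeff of dx∧dz)/∂y + ∂(coeff of dx∧dy)/∂z
  = ∂/∂x (2*x + 3*y) - ∂/∂y (3*x) + ∂/∂z (-2*z).
Each of these terms simplifies to sums of mixed partials that cancel in pairs. The result is 0 (by equality of mixed partials for smooth functions — Schwarz / Clairaut).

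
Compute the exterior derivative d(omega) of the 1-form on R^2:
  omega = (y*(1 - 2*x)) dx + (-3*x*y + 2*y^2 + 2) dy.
d(omega) = (2*x - 3*y - 1) dx ∧ dy

For a 1-form omega = sum_i f_i dx_i, the exterior derivative is
  d(omega) = sum_{i < j} (∂f_j/∂x_i - ∂f_i/∂x_j) dx_i ∧ dx_j.
  coefficient of dx ∧ dy: ∂f_2/∂x - ∂f_1/∂y = ∂(-3*x*y + 2*y^2 + 2)/∂x - ∂(y*(1 - 2*x))/∂y = 2*x - 3*y - 1
Assembling: d(omega) = (2*x - 3*y - 1) dx ∧ dy.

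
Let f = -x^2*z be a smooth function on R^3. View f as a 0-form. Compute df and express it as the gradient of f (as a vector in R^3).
df = (-2*x*z) dx + (0) dy + (-x^2) dz; grad f = (-2*x*z, 0, -x^2)

For a 0-form f, d f = (∂f/∂x) dx + (∂f/∂y) dy + (∂f/∂z) dz. The components of the vector representation are exactly the entries of grad f in Cartesian coordinates:
  ∂f/∂x = -2*x*z
  ∂f/∂y = 0
  ∂f/∂z = -x^2.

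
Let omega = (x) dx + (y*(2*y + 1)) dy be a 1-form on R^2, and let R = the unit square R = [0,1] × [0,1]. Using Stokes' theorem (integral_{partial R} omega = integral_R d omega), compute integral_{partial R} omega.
integral_(partial R) omega = 0

Stokes: integral_partial_R omega = integral_R d omega with d omega = (∂Q/∂x - ∂P/∂y) dx ∧ dy.
  ∂Q/∂x = 0
  ∂P/∂y = 0
  integrand = ∂Q/∂x - ∂P/∂y = 0.
Integrating over R: integral_0^1 integral_0^1 (0) dx dy = 0.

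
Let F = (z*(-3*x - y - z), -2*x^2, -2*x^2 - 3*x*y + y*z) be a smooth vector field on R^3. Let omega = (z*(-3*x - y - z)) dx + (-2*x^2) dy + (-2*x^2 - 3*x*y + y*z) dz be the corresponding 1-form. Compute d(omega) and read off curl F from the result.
d(omega) = (-3*x + z) dy ∧ dz + (x + 2*y - 2*z) dz ∧ dx + (-4*x + z) dx ∧ dy; curl F = (-3*x + z, x + 2*y - 2*z, -4*x + z)

d omega = sum_{i<j} (∂f_j/∂x_i - ∂f_i/∂x_j) dx_i ∧ dx_j. Under the identification (dy ∧ dz, dz ∧ dx, dx ∧ dy) ↔ (e_x, e_y, e_z), the coefficients are exactly the components of curl F. Compute:
  ∂R/∂y - ∂Q/∂z = (-3*x + z) - (0) = -3*x + z
  ∂P/∂z - ∂R/∂x = (-3*x - y - 2*z) - (-4*x - 3*y) = x + 2*y - 2*z
  ∂Q/∂x - ∂P/∂y = (-4*x) - (-z) = -4*x + z.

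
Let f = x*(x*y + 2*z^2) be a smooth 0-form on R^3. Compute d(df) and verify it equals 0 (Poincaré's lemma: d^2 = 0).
d(df) = 0

Step 1: df = sum_i (∂f/∂x_i) dx_i = (2*x*y + 2*z^2) dx + (x^2) dy + (4*x*z) dz.
Step 2: Apply d again. Using the 1-form formula, the coefficient of dx ∧ dy in d(df) is ∂^2 f/∂x ∂y - ∂^2 f/∂y ∂x = (2*x) - (2*x) = 0 (equality of mixed partials for smooth f).
Similarly for dx ∧ dz and dy ∧ dz — all coefficients vanish. So d(df) = 0.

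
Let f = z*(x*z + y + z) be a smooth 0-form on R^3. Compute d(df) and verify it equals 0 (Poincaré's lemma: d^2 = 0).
d(df) = 0

Step 1: df = sum_i (∂f/∂x_i) dx_i = (z^2) dx + (z) dy + (2*x*z + y + 2*z) dz.
Step 2: Apply d again. Using the 1-form formula, the coefficient of dx ∧ dy in d(df) is ∂^2 f/∂x ∂y - ∂^2 f/∂y ∂x = (0) - (0) = 0 (equality of mixed partials for smooth f).
Similarly for dx ∧ dz and dy ∧ dz — all coefficients vanish. So d(df) = 0.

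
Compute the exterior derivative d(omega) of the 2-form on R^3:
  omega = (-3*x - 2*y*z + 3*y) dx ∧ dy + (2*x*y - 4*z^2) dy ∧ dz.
d(omega) = 0

For a 2-form omega = sum_{i<j} g_{ij} dx_i ∧ dx_j, the exterior derivative is
  d(omega) = sum_{i<j} d(g_{ij}) ∧ dx_i ∧ dx_j = sum_{i<j, k} (∂g_{ij}/∂x_k) dx_k ∧ dx_i ∧ dx_j.
Expand each term, using dx_k ∧ dx_i ∧ dx_j = sgn(permutation) dx_{(a)} ∧ dx_{(b)} ∧ dx_{(c)} with (a < b < c) sorted:
  d(-3*x - 2*y*z + 3*y) includes (∂/∂z)(-3*x - 2*y*z + 3*y) dz = (-2*y) dz, which multiplied by dx ∧ dy gives (-2*y) dx ∧ dy ∧ dz
  d(2*x*y - 4*z^2) includes (∂/∂x)(2*x*y - 4*z^2) dx = (2*y) dx, which multiplied by dy ∧ dz gives (2*y) dx ∧ dy ∧ dz
Collecting like 3-forms: d(omega) = 0.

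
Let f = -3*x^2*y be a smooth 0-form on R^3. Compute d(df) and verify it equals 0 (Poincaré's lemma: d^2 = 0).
d(df) = 0

Step 1: df = sum_i (∂f/∂x_i) dx_i = (-6*x*y) dx + (-3*x^2) dy + (0) dz.
Step 2: Apply d again. Using the 1-form formula, the coefficient of dx ∧ dy in d(df) is ∂^2 f/∂x ∂y - ∂^2 f/∂y ∂x = (-6*x) - (-6*x) = 0 (equality of mixed partials for smooth f).
Similarly for dx ∧ dz and dy ∧ dz — all coefficients vanish. So d(df) = 0.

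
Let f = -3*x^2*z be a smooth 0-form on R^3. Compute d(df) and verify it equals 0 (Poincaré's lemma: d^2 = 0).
d(df) = 0

Step 1: df = sum_i (∂f/∂x_i) dx_i = (-6*x*z) dx + (0) dy + (-3*x^2) dz.
Step 2: Apply d again. Using the 1-form formula, the coefficient of dx ∧ dy in d(df) is ∂^2 f/∂x ∂y - ∂^2 f/∂y ∂x = (0) - (0) = 0 (equality of mixed partials for smooth f).
Similarly for dx ∧ dz and dy ∧ dz — all coefficients vanish. So d(df) = 0.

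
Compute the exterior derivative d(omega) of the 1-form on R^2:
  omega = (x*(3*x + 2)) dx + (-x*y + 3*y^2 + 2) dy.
d(omega) = (-y) dx ∧ dy

For a 1-form omega = sum_i f_i dx_i, the exterior derivative is
  d(omega) = sum_{i < j} (∂f_j/∂x_i - ∂f_i/∂x_j) dx_i ∧ dx_j.
  coefficient of dx ∧ dy: ∂f_2/∂x - ∂f_1/∂y = ∂(-x*y + 3*y^2 + 2)/∂x - ∂(x*(3*x + 2))/∂y = -y
Assembling: d(omega) = (-y) dx ∧ dy.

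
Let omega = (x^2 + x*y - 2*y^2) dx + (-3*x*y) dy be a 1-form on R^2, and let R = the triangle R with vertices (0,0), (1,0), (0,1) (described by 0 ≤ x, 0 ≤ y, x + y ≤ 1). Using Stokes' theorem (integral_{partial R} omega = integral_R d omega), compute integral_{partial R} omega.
integral_(partial R) omega = 0

Stokes: integral_partial_R omega = integral_R d omega with d omega = (∂Q/∂x - ∂P/∂y) dx ∧ dy.
  ∂Q/∂x = -3*y
  ∂P/∂y = x - 4*y
  integrand = ∂Q/∂x - ∂P/∂y = -x + y.
Integrating over R: integral_0^1 integral_0^{1-x} (-x + y) dy dx = 0.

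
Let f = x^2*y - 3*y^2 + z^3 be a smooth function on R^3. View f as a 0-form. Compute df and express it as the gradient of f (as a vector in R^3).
df = (2*x*y) dx + (x^2 - 6*y) dy + (3*z^2) dz; grad f = (2*x*y, x^2 - 6*y, 3*z^2)

For a 0-form f, d f = (∂f/∂x) dx + (∂f/∂y) dy + (∂f/∂z) dz. The components of the vector representation are exactly the entries of grad f in Cartesian coordinates:
  ∂f/∂x = 2*x*y
  ∂f/∂y = x^2 - 6*y
  ∂f/∂z = 3*z^2.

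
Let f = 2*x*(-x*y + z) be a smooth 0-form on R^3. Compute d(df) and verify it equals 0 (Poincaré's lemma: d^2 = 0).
d(df) = 0

Step 1: df = sum_i (∂f/∂x_i) dx_i = (-4*x*y + 2*z) dx + (-2*x^2) dy + (2*x) dz.
Step 2: Apply d again. Using the 1-form formula, the coefficient of dx ∧ dy in d(df) is ∂^2 f/∂x ∂y - ∂^2 f/∂y ∂x = (-4*x) - (-4*x) = 0 (equality of mixed partials for smooth f).
Similarly for dx ∧ dz and dy ∧ dz — all coefficients vanish. So d(df) = 0.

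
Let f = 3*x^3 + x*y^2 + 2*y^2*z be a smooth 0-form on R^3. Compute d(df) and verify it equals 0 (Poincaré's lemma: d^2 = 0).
d(df) = 0

Step 1: df = sum_i (∂f/∂x_i) dx_i = (9*x^2 + y^2) dx + (2*y*(x + 2*z)) dy + (2*y^2) dz.
Step 2: Apply d again. Using the 1-form formula, the coefficient of dx ∧ dy in d(df) is ∂^2 f/∂x ∂y - ∂^2 f/∂y ∂x = (2*y) - (2*y) = 0 (equality of mixed partials for smooth f).
Similarly for dx ∧ dz and dy ∧ dz — all coefficients vanish. So d(df) = 0.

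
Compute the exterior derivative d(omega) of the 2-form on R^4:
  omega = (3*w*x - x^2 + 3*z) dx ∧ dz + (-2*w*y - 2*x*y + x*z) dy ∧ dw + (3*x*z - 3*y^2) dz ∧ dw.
d(omega) = (3*x + 3*z) dx ∧ dz ∧ dw + (-2*y + z) dx ∧ dy ∧ dw + (-x - 6*y) dy ∧ dz ∧ dw

For a 2-form omega = sum_{i<j} g_{ij} dx_i ∧ dx_j, the exterior derivative is
  d(omega) = sum_{i<j} d(g_{ij}) ∧ dx_i ∧ dx_j = sum_{i<j, k} (∂g_{ij}/∂x_k) dx_k ∧ dx_i ∧ dx_j.
Expand each term, using dx_k ∧ dx_i ∧ dx_j = sgn(permutation) dx_{(a)} ∧ dx_{(b)} ∧ dx_{(c)} with (a < b < c) sorted:
  d(3*w*x - x^2 + 3*z) includes (∂/∂w)(3*w*x - x^2 + 3*z) dw = (3*x) dw, which multiplied by dx ∧ dz gives (3*x) dx ∧ dz ∧ dw
  d(-2*w*y - 2*x*y + x*z) includes (∂/∂x)(-2*w*y - 2*x*y + x*z) dx = (-2*y + z) dx, which multiplied by dy ∧ dw gives (-2*y + z) dx ∧ dy ∧ dw
  d(-2*w*y - 2*x*y + x*z) includes (∂/∂z)(-2*w*y - 2*x*y + x*z) dz = (x) dz, which multiplied by dy ∧ dw gives (-x) dy ∧ dz ∧ dw
  d(3*x*z - 3*y^2) includes (∂/∂x)(3*x*z - 3*y^2) dx = (3*z) dx, which multiplied by dz ∧ dw gives (3*z) dx ∧ dz ∧ dw
  d(3*x*z - 3*y^2) includes (∂/∂y)(3*x*z - 3*y^2) dy = (-6*y) dy, which multiplied by dz ∧ dw gives (-6*y) dy ∧ dz ∧ dw
Collecting like 3-forms: d(omega) = (3*x + 3*z) dx ∧ dz ∧ dw + (-2*y + z) dx ∧ dy ∧ dw + (-x - 6*y) dy ∧ dz ∧ dw.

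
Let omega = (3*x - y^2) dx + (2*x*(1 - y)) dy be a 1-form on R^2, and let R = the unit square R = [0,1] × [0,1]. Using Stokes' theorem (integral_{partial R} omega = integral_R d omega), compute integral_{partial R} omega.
integral_(partial R) omega = 2

Stokes: integral_partial_R omega = integral_R d omega with d omega = (∂Q/∂x - ∂P/∂y) dx ∧ dy.
  ∂Q/∂x = 2 - 2*y
  ∂P/∂y = -2*y
  integrand = ∂Q/∂x - ∂P/∂y = 2.
Integrating over R: integral_0^1 integral_0^1 (2) dx dy = 2.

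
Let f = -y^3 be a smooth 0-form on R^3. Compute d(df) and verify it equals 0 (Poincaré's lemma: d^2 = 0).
d(df) = 0

Step 1: df = sum_i (∂f/∂x_i) dx_i = (0) dx + (-3*y^2) dy + (0) dz.
Step 2: Apply d again. Using the 1-form formula, the coefficient of dx ∧ dy in d(df) is ∂^2 f/∂x ∂y - ∂^2 f/∂y ∂x = (0) - (0) = 0 (equality of mixed partials for smooth f).
Similarly for dx ∧ dz and dy ∧ dz — all coefficients vanish. So d(df) = 0.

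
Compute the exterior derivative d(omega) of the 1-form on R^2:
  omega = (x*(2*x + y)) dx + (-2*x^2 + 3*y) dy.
d(omega) = (-5*x) dx ∧ dy

For a 1-form omega = sum_i f_i dx_i, the exterior derivative is
  d(omega) = sum_{i < j} (∂f_j/∂x_i - ∂f_i/∂x_j) dx_i ∧ dx_j.
  coefficient of dx ∧ dy: ∂f_2/∂x - ∂f_1/∂y = ∂(-2*x^2 + 3*y)/∂x - ∂(x*(2*x + y))/∂y = -5*x
Assembling: d(omega) = (-5*x) dx ∧ dy.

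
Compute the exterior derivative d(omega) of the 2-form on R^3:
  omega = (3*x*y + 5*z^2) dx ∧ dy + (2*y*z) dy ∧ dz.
d(omega) = (10*z) dx ∧ dy ∧ dz

For a 2-form omega = sum_{i<j} g_{ij} dx_i ∧ dx_j, the exterior derivative is
  d(omega) = sum_{i<j} d(g_{ij}) ∧ dx_i ∧ dx_j = sum_{i<j, k} (∂g_{ij}/∂x_k) dx_k ∧ dx_i ∧ dx_j.
Expand each term, using dx_k ∧ dx_i ∧ dx_j = sgn(permutation) dx_{(a)} ∧ dx_{(b)} ∧ dx_{(c)} with (a < b < c) sorted:
  d(3*x*y + 5*z^2) includes (∂/∂z)(3*x*y + 5*z^2) dz = (10*z) dz, which multiplied by dx ∧ dy gives (10*z) dx ∧ dy ∧ dz
Collecting like 3-forms: d(omega) = (10*z) dx ∧ dy ∧ dz.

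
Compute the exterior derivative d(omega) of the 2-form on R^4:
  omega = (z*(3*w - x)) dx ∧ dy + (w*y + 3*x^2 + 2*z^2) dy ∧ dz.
d(omega) = (3*w + 5*x) dx ∧ dy ∧ dz + (3*z) dx ∧ dy ∧ dw + (y) dy ∧ dz ∧ dw

For a 2-form omega = sum_{i<j} g_{ij} dx_i ∧ dx_j, the exterior derivative is
  d(omega) = sum_{i<j} d(g_{ij}) ∧ dx_i ∧ dx_j = sum_{i<j, k} (∂g_{ij}/∂x_k) dx_k ∧ dx_i ∧ dx_j.
Expand each term, using dx_k ∧ dx_i ∧ dx_j = sgn(permutation) dx_{(a)} ∧ dx_{(b)} ∧ dx_{(c)} with (a < b < c) sorted:
  d(z*(3*w - x)) includes (∂/∂z)(z*(3*w - x)) dz = (3*w - x) dz, which multiplied by dx ∧ dy gives (3*w - x) dx ∧ dy ∧ dz
  d(z*(3*w - x)) includes (∂/∂w)(z*(3*w - x)) dw = (3*z) dw, which multiplied by dx ∧ dy gives (3*z) dx ∧ dy ∧ dw
  d(w*y + 3*x^2 + 2*z^2) includes (∂/∂x)(w*y + 3*x^2 + 2*z^2) dx = (6*x) dx, which multiplied by dy ∧ dz gives (6*x) dx ∧ dy ∧ dz
  d(w*y + 3*x^2 + 2*z^2) includes (∂/∂w)(w*y + 3*x^2 + 2*z^2) dw = (y) dw, which multiplied by dy ∧ dz gives (y) dy ∧ dz ∧ dw
Collecting like 3-forms: d(omega) = (3*w + 5*x) dx ∧ dy ∧ dz + (3*z) dx ∧ dy ∧ dw + (y) dy ∧ dz ∧ dw.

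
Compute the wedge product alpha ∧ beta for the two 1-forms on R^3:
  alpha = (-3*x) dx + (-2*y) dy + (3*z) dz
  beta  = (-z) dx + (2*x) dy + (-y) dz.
alpha ∧ beta = (-6*x^2 - 2*y*z) dx ∧ dy + (3*x*y + 3*z^2) dx ∧ dz + (-6*x*z + 2*y^2) dy ∧ dz

Distribute the wedge, using dx_i ∧ dx_j = -dx_j ∧ dx_i and dx_i ∧ dx_i = 0. For each pair (i, j) with i < j, the coefficient of dx_i ∧ dx_j in alpha ∧ beta is (alpha_i * beta_j - alpha_j * beta_i). Collecting: alpha ∧ beta = (-6*x^2 - 2*y*z) dx ∧ dy + (3*x*y + 3*z^2) dx ∧ dz + (-6*x*z + 2*y^2) dy ∧ dz.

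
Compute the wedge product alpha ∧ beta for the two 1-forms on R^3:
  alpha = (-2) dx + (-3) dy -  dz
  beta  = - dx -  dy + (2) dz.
alpha ∧ beta = (-1) dx ∧ dy + (-5) dx ∧ dz + (-7) dy ∧ dz

Distribute the wedge, using dx_i ∧ dx_j = -dx_j ∧ dx_i and dx_i ∧ dx_i = 0. For each pair (i, j) with i < j, the coefficient of dx_i ∧ dx_j in alpha ∧ beta is (alpha_i * beta_j - alpha_j * beta_i). Collecting: alpha ∧ beta = (-1) dx ∧ dy + (-5) dx ∧ dz + (-7) dy ∧ dz.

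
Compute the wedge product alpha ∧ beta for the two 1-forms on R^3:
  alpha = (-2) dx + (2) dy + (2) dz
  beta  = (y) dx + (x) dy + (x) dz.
alpha ∧ beta = (-2*x - 2*y) dx ∧ dy + (-2*x - 2*y) dx ∧ dz

Distribute the wedge, using dx_i ∧ dx_j = -dx_j ∧ dx_i and dx_i ∧ dx_i = 0. For each pair (i, j) with i < j, the coefficient of dx_i ∧ dx_j in alpha ∧ beta is (alpha_i * beta_j - alpha_j * beta_i). Collecting: alpha ∧ beta = (-2*x - 2*y) dx ∧ dy + (-2*x - 2*y) dx ∧ dz.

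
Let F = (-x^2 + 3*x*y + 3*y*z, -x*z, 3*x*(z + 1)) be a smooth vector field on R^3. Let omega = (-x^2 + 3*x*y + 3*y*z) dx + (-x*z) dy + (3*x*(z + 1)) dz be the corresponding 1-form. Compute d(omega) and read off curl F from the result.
d(omega) = (x) dy ∧ dz + (3*y - 3*z - 3) dz ∧ dx + (-3*x - 4*z) dx ∧ dy; curl F = (x, 3*y - 3*z - 3, -3*x - 4*z)

d omega = sum_{i<j} (∂f_j/∂x_i - ∂f_i/∂x_j) dx_i ∧ dx_j. Under the identification (dy ∧ dz, dz ∧ dx, dx ∧ dy) ↔ (e_x, e_y, e_z), the coefficients are exactly the components of curl F. Compute:
  ∂R/∂y - ∂Q/∂z = (0) - (-x) = x
  ∂P/∂z - ∂R/∂x = (3*y) - (3*z + 3) = 3*y - 3*z - 3
  ∂Q/∂x - ∂P/∂y = (-z) - (3*x + 3*z) = -3*x - 4*z.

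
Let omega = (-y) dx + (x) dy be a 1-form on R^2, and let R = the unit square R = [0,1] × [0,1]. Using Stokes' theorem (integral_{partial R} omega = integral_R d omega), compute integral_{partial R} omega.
integral_(partial R) omega = 2

Stokes: integral_partial_R omega = integral_R d omega with d omega = (∂Q/∂x - ∂P/∂y) dx ∧ dy.
  ∂Q/∂x = 1
  ∂P/∂y = -1
  integrand = ∂Q/∂x - ∂P/∂y = 2.
Integrating over R: integral_0^1 integral_0^1 (2) dx dy = 2.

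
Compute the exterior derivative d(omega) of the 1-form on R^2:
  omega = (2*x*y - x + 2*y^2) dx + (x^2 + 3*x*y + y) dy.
d(omega) = (-y) dx ∧ dy

For a 1-form omega = sum_i f_i dx_i, the exterior derivative is
  d(omega) = sum_{i < j} (∂f_j/∂x_i - ∂f_i/∂x_j) dx_i ∧ dx_j.
  coefficient of dx ∧ dy: ∂f_2/∂x - ∂f_1/∂y = ∂(x^2 + 3*x*y + y)/∂x - ∂(2*x*y - x + 2*y^2)/∂y = -y
Assembling: d(omega) = (-y) dx ∧ dy.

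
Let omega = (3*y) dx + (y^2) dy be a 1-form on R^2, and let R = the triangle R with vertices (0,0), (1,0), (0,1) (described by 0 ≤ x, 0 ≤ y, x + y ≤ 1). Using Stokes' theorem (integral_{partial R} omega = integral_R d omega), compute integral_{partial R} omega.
integral_(partial R) omega = -3/2

Stokes: integral_partial_R omega = integral_R d omega with d omega = (∂Q/∂x - ∂P/∂y) dx ∧ dy.
  ∂Q/∂x = 0
  ∂P/∂y = 3
  integrand = ∂Q/∂x - ∂P/∂y = -3.
Integrating over R: integral_0^1 integral_0^{1-x} (-3) dy dx = -3/2.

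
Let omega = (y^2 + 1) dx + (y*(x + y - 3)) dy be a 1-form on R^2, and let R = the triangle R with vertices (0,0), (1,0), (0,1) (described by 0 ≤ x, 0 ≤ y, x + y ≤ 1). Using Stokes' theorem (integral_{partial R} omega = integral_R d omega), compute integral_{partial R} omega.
integral_(partial R) omega = -1/6

Stokes: integral_partial_R omega = integral_R d omega with d omega = (∂Q/∂x - ∂P/∂y) dx ∧ dy.
  ∂Q/∂x = y
  ∂P/∂y = 2*y
  integrand = ∂Q/∂x - ∂P/∂y = -y.
Integrating over R: integral_0^1 integral_0^{1-x} (-y) dy dx = -1/6.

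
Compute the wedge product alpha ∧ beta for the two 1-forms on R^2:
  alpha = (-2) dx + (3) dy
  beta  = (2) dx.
alpha ∧ beta = (-6) dx ∧ dy

Distribute the wedge, using dx_i ∧ dx_j = -dx_j ∧ dx_i and dx_i ∧ dx_i = 0. For each pair (i, j) with i < j, the coefficient of dx_i ∧ dx_j in alpha ∧ beta is (alpha_i * beta_j - alpha_j * beta_i). Collecting: alpha ∧ beta = (-6) dx ∧ dy.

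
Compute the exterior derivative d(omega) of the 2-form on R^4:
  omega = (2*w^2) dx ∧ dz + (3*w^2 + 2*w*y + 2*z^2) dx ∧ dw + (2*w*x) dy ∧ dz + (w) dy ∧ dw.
d(omega) = (4*w - 4*z) dx ∧ dz ∧ dw + (-2*w) dx ∧ dy ∧ dw + (2*w) dx ∧ dy ∧ dz + (2*x) dy ∧ dz ∧ dw

For a 2-form omega = sum_{i<j} g_{ij} dx_i ∧ dx_j, the exterior derivative is
  d(omega) = sum_{i<j} d(g_{ij}) ∧ dx_i ∧ dx_j = sum_{i<j, k} (∂g_{ij}/∂x_k) dx_k ∧ dx_i ∧ dx_j.
Expand each term, using dx_k ∧ dx_i ∧ dx_j = sgn(permutation) dx_{(a)} ∧ dx_{(b)} ∧ dx_{(c)} with (a < b < c) sorted:
  d(2*w^2) includes (∂/∂w)(2*w^2) dw = (4*w) dw, which multiplied by dx ∧ dz gives (4*w) dx ∧ dz ∧ dw
  d(3*w^2 + 2*w*y + 2*z^2) includes (∂/∂y)(3*w^2 + 2*w*y + 2*z^2) dy = (2*w) dy, which multiplied by dx ∧ dw gives (-2*w) dx ∧ dy ∧ dw
  d(3*w^2 + 2*w*y + 2*z^2) includes (∂/∂z)(3*w^2 + 2*w*y + 2*z^2) dz = (4*z) dz, which multiplied by dx ∧ dw gives (-4*z) dx ∧ dz ∧ dw
  d(2*w*x) includes (∂/∂x)(2*w*x) dx = (2*w) dx, which multiplied by dy ∧ dz gives (2*w) dx ∧ dy ∧ dz
  d(2*w*x) includes (∂/∂w)(2*w*x) dw = (2*x) dw, which multiplied by dy ∧ dz gives (2*x) dy ∧ dz ∧ dw
Collecting like 3-forms: d(omega) = (4*w - 4*z) dx ∧ dz ∧ dw + (-2*w) dx ∧ dy ∧ dw + (2*w) dx ∧ dy ∧ dz + (2*x) dy ∧ dz ∧ dw.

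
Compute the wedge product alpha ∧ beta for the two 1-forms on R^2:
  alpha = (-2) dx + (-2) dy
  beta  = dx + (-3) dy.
alpha ∧ beta = (8) dx ∧ dy

Distribute the wedge, using dx_i ∧ dx_j = -dx_j ∧ dx_i and dx_i ∧ dx_i = 0. For each pair (i, j) with i < j, the coefficient of dx_i ∧ dx_j in alpha ∧ beta is (alpha_i * beta_j - alpha_j * beta_i). Collecting: alpha ∧ beta = (8) dx ∧ dy.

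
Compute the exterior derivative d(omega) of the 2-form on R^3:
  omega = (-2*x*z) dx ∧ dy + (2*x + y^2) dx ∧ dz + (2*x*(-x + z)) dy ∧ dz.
d(omega) = (-6*x - 2*y + 2*z) dx ∧ dy ∧ dz

For a 2-form omega = sum_{i<j} g_{ij} dx_i ∧ dx_j, the exterior derivative is
  d(omega) = sum_{i<j} d(g_{ij}) ∧ dx_i ∧ dx_j = sum_{i<j, k} (∂g_{ij}/∂x_k) dx_k ∧ dx_i ∧ dx_j.
Expand each term, using dx_k ∧ dx_i ∧ dx_j = sgn(permutation) dx_{(a)} ∧ dx_{(b)} ∧ dx_{(c)} with (a < b < c) sorted:
  d(-2*x*z) includes (∂/∂z)(-2*x*z) dz = (-2*x) dz, which multiplied by dx ∧ dy gives (-2*x) dx ∧ dy ∧ dz
  d(2*x + y^2) includes (∂/∂y)(2*x + y^2) dy = (2*y) dy, which multiplied by dx ∧ dz gives (-2*y) dx ∧ dy ∧ dz
  d(2*x*(-x + z)) includes (∂/∂x)(2*x*(-x + z)) dx = (-4*x + 2*z) dx, which multiplied by dy ∧ dz gives (-4*x + 2*z) dx ∧ dy ∧ dz
Collecting like 3-forms: d(omega) = (-6*x - 2*y + 2*z) dx ∧ dy ∧ dz.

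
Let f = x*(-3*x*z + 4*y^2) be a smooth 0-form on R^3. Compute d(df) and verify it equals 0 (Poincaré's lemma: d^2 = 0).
d(df) = 0

Step 1: df = sum_i (∂f/∂x_i) dx_i = (-6*x*z + 4*y^2) dx + (8*x*y) dy + (-3*x^2) dz.
Step 2: Apply d again. Using the 1-form formula, the coefficient of dx ∧ dy in d(df) is ∂^2 f/∂x ∂y - ∂^2 f/∂y ∂x = (8*y) - (8*y) = 0 (equality of mixed partials for smooth f).
Similarly for dx ∧ dz and dy ∧ dz — all coefficients vanish. So d(df) = 0.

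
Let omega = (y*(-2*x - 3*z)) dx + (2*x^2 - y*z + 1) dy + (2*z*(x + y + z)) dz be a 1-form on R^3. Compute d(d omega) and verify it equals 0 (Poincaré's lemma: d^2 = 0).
d(d omega) = 0

Step 1: d omega = sum_{i<j} (∂f_j/∂x_i - ∂f_i/∂x_j) dx_i ∧ dx_j:
  coeff of dx ∧ dy: 6*x + 3*z
  coeff of dx ∧ dz: 3*y + 2*z
  coeff of dy ∧ dz: y + 2*z
Step 2: Apply d again to each 2-form coefficient. The only possible 3-form in R^3 is dx ∧ dy ∧ dz, with coefficient
  ∂(coeff of dy∧dz)/∂x - ∂(coeff of dx∧dz)/∂y + ∂(coeff of dx∧dy)/∂z
  = ∂/∂x (y + 2*z) - ∂/∂y (3*y + 2*z) + ∂/∂z (6*x + 3*z).
Each of these terms simplifies to sums of mixed partials that cancel in pairs. The result is 0 (by equality of mixed partials for smooth functions — Schwarz / Clairaut).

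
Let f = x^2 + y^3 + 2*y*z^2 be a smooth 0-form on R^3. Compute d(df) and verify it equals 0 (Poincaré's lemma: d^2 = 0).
d(df) = 0

Step 1: df = sum_i (∂f/∂x_i) dx_i = (2*x) dx + (3*y^2 + 2*z^2) dy + (4*y*z) dz.
Step 2: Apply d again. Using the 1-form formula, the coefficient of dx ∧ dy in d(df) is ∂^2 f/∂x ∂y - ∂^2 f/∂y ∂x = (0) - (0) = 0 (equality of mixed partials for smooth f).
Similarly for dx ∧ dz and dy ∧ dz — all coefficients vanish. So d(df) = 0.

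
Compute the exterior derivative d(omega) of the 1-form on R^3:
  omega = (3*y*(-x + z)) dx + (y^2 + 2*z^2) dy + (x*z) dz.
d(omega) = (3*x - 3*z) dx ∧ dy + (-3*y + z) dx ∧ dz + (-4*z) dy ∧ dz

For a 1-form omega = sum_i f_i dx_i, the exterior derivative is
  d(omega) = sum_{i < j} (∂f_j/∂x_i - ∂f_i/∂x_j) dx_i ∧ dx_j.
  coefficient of dx ∧ dy: ∂f_2/∂x - ∂f_1/∂y = ∂(y^2 + 2*z^2)/∂x - ∂(3*y*(-x + z))/∂y = 3*x - 3*z
  coefficient of dx ∧ dz: ∂f_3/∂x - ∂f_1/∂z = ∂(x*z)/∂x - ∂(3*y*(-x + z))/∂z = -3*y + z
  coefficient of dy ∧ dz: ∂f_3/∂y - ∂f_2/∂z = ∂(x*z)/∂y - ∂(y^2 + 2*z^2)/∂z = -4*z
Assembling: d(omega) = (3*x - 3*z) dx ∧ dy + (-3*y + z) dx ∧ dz + (-4*z) dy ∧ dz.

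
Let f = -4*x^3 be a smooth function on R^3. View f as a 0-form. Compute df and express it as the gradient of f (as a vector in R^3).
df = (-12*x^2) dx + (0) dy + (0) dz; grad f = (-12*x^2, 0, 0)

For a 0-form f, d f = (∂f/∂x) dx + (∂f/∂y) dy + (∂f/∂z) dz. The components of the vector representation are exactly the entries of grad f in Cartesian coordinates:
  ∂f/∂x = -12*x^2
  ∂f/∂y = 0
  ∂f/∂z = 0.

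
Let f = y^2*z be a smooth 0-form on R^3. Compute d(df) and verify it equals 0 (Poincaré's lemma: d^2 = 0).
d(df) = 0

Step 1: df = sum_i (∂f/∂x_i) dx_i = (0) dx + (2*y*z) dy + (y^2) dz.
Step 2: Apply d again. Using the 1-form formula, the coefficient of dx ∧ dy in d(df) is ∂^2 f/∂x ∂y - ∂^2 f/∂y ∂x = (0) - (0) = 0 (equality of mixed partials for smooth f).
Similarly for dx ∧ dz and dy ∧ dz — all coefficients vanish. So d(df) = 0.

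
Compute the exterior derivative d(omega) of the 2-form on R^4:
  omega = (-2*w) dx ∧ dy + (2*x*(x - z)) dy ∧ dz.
d(omega) = (-2) dx ∧ dy ∧ dw + (4*x - 2*z) dx ∧ dy ∧ dz

For a 2-form omega = sum_{i<j} g_{ij} dx_i ∧ dx_j, the exterior derivative is
  d(omega) = sum_{i<j} d(g_{ij}) ∧ dx_i ∧ dx_j = sum_{i<j, k} (∂g_{ij}/∂x_k) dx_k ∧ dx_i ∧ dx_j.
Expand each term, using dx_k ∧ dx_i ∧ dx_j = sgn(permutation) dx_{(a)} ∧ dx_{(b)} ∧ dx_{(c)} with (a < b < c) sorted:
  d(-2*w) includes (∂/∂w)(-2*w) dw = (-2) dw, which multiplied by dx ∧ dy gives (-2) dx ∧ dy ∧ dw
  d(2*x*(x - z)) includes (∂/∂x)(2*x*(x - z)) dx = (4*x - 2*z) dx, which multiplied by dy ∧ dz gives (4*x - 2*z) dx ∧ dy ∧ dz
Collecting like 3-forms: d(omega) = (-2) dx ∧ dy ∧ dw + (4*x - 2*z) dx ∧ dy ∧ dz.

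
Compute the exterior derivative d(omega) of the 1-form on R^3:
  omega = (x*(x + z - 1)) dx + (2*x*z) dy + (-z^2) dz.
d(omega) = (2*z) dx ∧ dy + (-x) dx ∧ dz + (-2*x) dy ∧ dz

For a 1-form omega = sum_i f_i dx_i, the exterior derivative is
  d(omega) = sum_{i < j} (∂f_j/∂x_i - ∂f_i/∂x_j) dx_i ∧ dx_j.
  coefficient of dx ∧ dy: ∂f_2/∂x - ∂f_1/∂y = ∂(2*x*z)/∂x - ∂(x*(x + z - 1))/∂y = 2*z
  coefficient of dx ∧ dz: ∂f_3/∂x - ∂f_1/∂z = ∂(-z^2)/∂x - ∂(x*(x + z - 1))/∂z = -x
  coefficient of dy ∧ dz: ∂f_3/∂y - ∂f_2/∂z = ∂(-z^2)/∂y - ∂(2*x*z)/∂z = -2*x
Assembling: d(omega) = (2*z) dx ∧ dy + (-x) dx ∧ dz + (-2*x) dy ∧ dz.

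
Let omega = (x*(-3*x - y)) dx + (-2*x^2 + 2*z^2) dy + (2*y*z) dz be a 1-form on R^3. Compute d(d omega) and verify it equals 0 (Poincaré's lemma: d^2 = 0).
d(d omega) = 0

Step 1: d omega = sum_{i<j} (∂f_j/∂x_i - ∂f_i/∂x_j) dx_i ∧ dx_j:
  coeff of dx ∧ dy: -3*x
  coeff of dx ∧ dz: 0
  coeff of dy ∧ dz: -2*z
Step 2: Apply d again to each 2-form coefficient. The only possible 3-form in R^3 is dx ∧ dy ∧ dz, with coefficient
  ∂(coeff of dy∧dz)/∂x - ∂(coeff of dx∧dz)/∂y + ∂(coeff of dx∧dy)/∂z
  = ∂/∂x (-2*z) - ∂/∂y (0) + ∂/∂z (-3*x).
Each of these terms simplifies to sums of mixed partials that cancel in pairs. The result is 0 (by equality of mixed partials for smooth functions — Schwarz / Clairaut).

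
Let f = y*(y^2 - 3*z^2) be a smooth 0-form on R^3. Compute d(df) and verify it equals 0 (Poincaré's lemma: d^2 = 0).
d(df) = 0

Step 1: df = sum_i (∂f/∂x_i) dx_i = (0) dx + (3*y^2 - 3*z^2) dy + (-6*y*z) dz.
Step 2: Apply d again. Using the 1-form formula, the coefficient of dx ∧ dy in d(df) is ∂^2 f/∂x ∂y - ∂^2 f/∂y ∂x = (0) - (0) = 0 (equality of mixed partials for smooth f).
Similarly for dx ∧ dz and dy ∧ dz — all coefficients vanish. So d(df) = 0.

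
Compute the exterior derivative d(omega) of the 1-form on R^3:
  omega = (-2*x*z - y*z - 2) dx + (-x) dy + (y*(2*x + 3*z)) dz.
d(omega) = (z - 1) dx ∧ dy + (2*x + 3*y) dx ∧ dz + (2*x + 3*z) dy ∧ dz

For a 1-form omega = sum_i f_i dx_i, the exterior derivative is
  d(omega) = sum_{i < j} (∂f_j/∂x_i - ∂f_i/∂x_j) dx_i ∧ dx_j.
  coefficient of dx ∧ dy: ∂f_2/∂x - ∂f_1/∂y = ∂(-x)/∂x - ∂(-2*x*z - y*z - 2)/∂y = z - 1
  coefficient of dx ∧ dz: ∂f_3/∂x - ∂f_1/∂z = ∂(y*(2*x + 3*z))/∂x - ∂(-2*x*z - y*z - 2)/∂z = 2*x + 3*y
  coefficient of dy ∧ dz: ∂f_3/∂y - ∂f_2/∂z = ∂(y*(2*x + 3*z))/∂y - ∂(-x)/∂z = 2*x + 3*z
Assembling: d(omega) = (z - 1) dx ∧ dy + (2*x + 3*y) dx ∧ dz + (2*x + 3*z) dy ∧ dz.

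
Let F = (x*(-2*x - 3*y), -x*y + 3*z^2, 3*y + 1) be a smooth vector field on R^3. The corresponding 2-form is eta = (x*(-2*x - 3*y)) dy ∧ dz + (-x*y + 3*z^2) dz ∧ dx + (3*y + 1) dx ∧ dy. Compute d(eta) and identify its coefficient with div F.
d(eta) = (-5*x - 3*y) dx ∧ dy ∧ dz; div F = -5*x - 3*y

For a 2-form in R^3 of the form above, applying d gives a 3-form with coefficient ∂P/∂x + ∂Q/∂y + ∂R/∂z:
  ∂P/∂x = -4*x - 3*y
  ∂Q/∂y = -x
  ∂R/∂z = 0
Sum = -5*x - 3*y, which is exactly div F.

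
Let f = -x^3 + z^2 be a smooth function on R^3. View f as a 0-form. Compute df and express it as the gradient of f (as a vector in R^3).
df = (-3*x^2) dx + (0) dy + (2*z) dz; grad f = (-3*x^2, 0, 2*z)

For a 0-form f, d f = (∂f/∂x) dx + (∂f/∂y) dy + (∂f/∂z) dz. The components of the vector representation are exactly the entries of grad f in Cartesian coordinates:
  ∂f/∂x = -3*x^2
  ∂f/∂y = 0
  ∂f/∂z = 2*z.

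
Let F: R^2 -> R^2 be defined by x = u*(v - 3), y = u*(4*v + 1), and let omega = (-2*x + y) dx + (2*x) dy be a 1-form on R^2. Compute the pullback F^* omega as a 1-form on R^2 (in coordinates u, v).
F^* omega = (u*(10*v^2 - 21*v - 27)) du + (u^2*(10*v - 17)) dv

Using F^*(f dg) = (f ∘ F) d(g ∘ F), substitute each coordinate x_i by F_i(u, v) in f_i, and replace dx_i by d F_i = (∂F_i/∂u) du + (∂F_i/∂v) dv.
  For the x component: f_1(F) = u*(2*v + 7); d F_1 = (v - 3) du + (u) dv
  For the y component: f_2(F) = 2*u*(v - 3); d F_2 = (4*v + 1) du + (4*u) dv
Combining and collecting du, dv coefficients:
  coeff of du: u*(10*v^2 - 21*v - 27)
  coeff of dv: u^2*(10*v - 17)
F^* omega = (u*(10*v^2 - 21*v - 27)) du + (u^2*(10*v - 17)) dv.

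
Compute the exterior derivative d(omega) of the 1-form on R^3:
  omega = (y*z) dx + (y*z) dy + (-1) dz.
d(omega) = (-z) dx ∧ dy + (-y) dx ∧ dz + (-y) dy ∧ dz

For a 1-form omega = sum_i f_i dx_i, the exterior derivative is
  d(omega) = sum_{i < j} (∂f_j/∂x_i - ∂f_i/∂x_j) dx_i ∧ dx_j.
  coefficient of dx ∧ dy: ∂f_2/∂x - ∂f_1/∂y = ∂(y*z)/∂x - ∂(y*z)/∂y = -z
  coefficient of dx ∧ dz: ∂f_3/∂x - ∂f_1/∂z = ∂(-1)/∂x - ∂(y*z)/∂z = -y
  coefficient of dy ∧ dz: ∂f_3/∂y - ∂f_2/∂z = ∂(-1)/∂y - ∂(y*z)/∂z = -y
Assembling: d(omega) = (-z) dx ∧ dy + (-y) dx ∧ dz + (-y) dy ∧ dz.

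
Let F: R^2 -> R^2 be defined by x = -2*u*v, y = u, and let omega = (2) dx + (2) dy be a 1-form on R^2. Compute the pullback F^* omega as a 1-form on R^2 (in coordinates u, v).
F^* omega = (2 - 4*v) du + (-4*u) dv

Using F^*(f dg) = (f ∘ F) d(g ∘ F), substitute each coordinate x_i by F_i(u, v) in f_i, and replace dx_i by d F_i = (∂F_i/∂u) du + (∂F_i/∂v) dv.
  For the x component: f_1(F) = 2; d F_1 = (-2*v) du + (-2*u) dv
  For the y component: f_2(F) = 2; d F_2 = (1) du + (0) dv
Combining and collecting du, dv coefficients:
  coeff of du: 2 - 4*v
  coeff of dv: -4*u
F^* omega = (2 - 4*v) du + (-4*u) dv.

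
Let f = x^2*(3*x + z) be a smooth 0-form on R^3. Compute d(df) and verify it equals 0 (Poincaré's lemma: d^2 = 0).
d(df) = 0

Step 1: df = sum_i (∂f/∂x_i) dx_i = (x*(9*x + 2*z)) dx + (0) dy + (x^2) dz.
Step 2: Apply d again. Using the 1-form formula, the coefficient of dx ∧ dy in d(df) is ∂^2 f/∂x ∂y - ∂^2 f/∂y ∂x = (0) - (0) = 0 (equality of mixed partials for smooth f).
Similarly for dx ∧ dz and dy ∧ dz — all coefficients vanish. So d(df) = 0.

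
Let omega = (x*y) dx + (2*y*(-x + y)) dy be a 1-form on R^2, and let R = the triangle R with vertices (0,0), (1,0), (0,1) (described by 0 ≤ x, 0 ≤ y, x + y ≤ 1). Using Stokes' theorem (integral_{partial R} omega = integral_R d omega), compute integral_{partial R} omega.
integral_(partial R) omega = -1/2

Stokes: integral_partial_R omega = integral_R d omega with d omega = (∂Q/∂x - ∂P/∂y) dx ∧ dy.
  ∂Q/∂x = -2*y
  ∂P/∂y = x
  integrand = ∂Q/∂x - ∂P/∂y = -x - 2*y.
Integrating over R: integral_0^1 integral_0^{1-x} (-x - 2*y) dy dx = -1/2.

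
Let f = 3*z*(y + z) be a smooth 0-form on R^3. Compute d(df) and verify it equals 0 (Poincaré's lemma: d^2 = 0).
d(df) = 0

Step 1: df = sum_i (∂f/∂x_i) dx_i = (0) dx + (3*z) dy + (3*y + 6*z) dz.
Step 2: Apply d again. Using the 1-form formula, the coefficient of dx ∧ dy in d(df) is ∂^2 f/∂x ∂y - ∂^2 f/∂y ∂x = (0) - (0) = 0 (equality of mixed partials for smooth f).
Similarly for dx ∧ dz and dy ∧ dz — all coefficients vanish. So d(df) = 0.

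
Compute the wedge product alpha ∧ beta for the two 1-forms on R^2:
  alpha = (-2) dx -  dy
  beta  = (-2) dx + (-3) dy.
alpha ∧ beta = (4) dx ∧ dy

Distribute the wedge, using dx_i ∧ dx_j = -dx_j ∧ dx_i and dx_i ∧ dx_i = 0. For each pair (i, j) with i < j, the coefficient of dx_i ∧ dx_j in alpha ∧ beta is (alpha_i * beta_j - alpha_j * beta_i). Collecting: alpha ∧ beta = (4) dx ∧ dy.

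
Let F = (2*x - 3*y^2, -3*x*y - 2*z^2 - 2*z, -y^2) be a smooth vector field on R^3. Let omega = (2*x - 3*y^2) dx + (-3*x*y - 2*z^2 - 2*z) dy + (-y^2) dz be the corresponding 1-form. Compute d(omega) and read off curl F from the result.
d(omega) = (-2*y + 4*z + 2) dy ∧ dz + (0) dz ∧ dx + (3*y) dx ∧ dy; curl F = (-2*y + 4*z + 2, 0, 3*y)

d omega = sum_{i<j} (∂f_j/∂x_i - ∂f_i/∂x_j) dx_i ∧ dx_j. Under the identification (dy ∧ dz, dz ∧ dx, dx ∧ dy) ↔ (e_x, e_y, e_z), the coefficients are exactly the components of curl F. Compute:
  ∂R/∂y - ∂Q/∂z = (-2*y) - (-4*z - 2) = -2*y + 4*z + 2
  ∂P/∂z - ∂R/∂x = (0) - (0) = 0
  ∂Q/∂x - ∂P/∂y = (-3*y) - (-6*y) = 3*y.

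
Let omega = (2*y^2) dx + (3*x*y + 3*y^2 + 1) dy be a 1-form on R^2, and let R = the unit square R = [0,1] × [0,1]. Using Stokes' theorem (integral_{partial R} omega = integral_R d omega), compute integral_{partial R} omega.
integral_(partial R) omega = -1/2

Stokes: integral_partial_R omega = integral_R d omega with d omega = (∂Q/∂x - ∂P/∂y) dx ∧ dy.
  ∂Q/∂x = 3*y
  ∂P/∂y = 4*y
  integrand = ∂Q/∂x - ∂P/∂y = -y.
Integrating over R: integral_0^1 integral_0^1 (-y) dx dy = -1/2.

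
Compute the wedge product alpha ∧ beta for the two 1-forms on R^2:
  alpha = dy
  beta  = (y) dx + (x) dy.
alpha ∧ beta = (-y) dx ∧ dy

Distribute the wedge, using dx_i ∧ dx_j = -dx_j ∧ dx_i and dx_i ∧ dx_i = 0. For each pair (i, j) with i < j, the coefficient of dx_i ∧ dx_j in alpha ∧ beta is (alpha_i * beta_j - alpha_j * beta_i). Collecting: alpha ∧ beta = (-y) dx ∧ dy.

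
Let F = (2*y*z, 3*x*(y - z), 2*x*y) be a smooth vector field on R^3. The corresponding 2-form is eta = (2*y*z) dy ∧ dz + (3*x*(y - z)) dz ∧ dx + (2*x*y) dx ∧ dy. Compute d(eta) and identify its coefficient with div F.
d(eta) = (3*x) dx ∧ dy ∧ dz; div F = 3*x

For a 2-form in R^3 of the form above, applying d gives a 3-form with coefficient ∂P/∂x + ∂Q/∂y + ∂R/∂z:
  ∂P/∂x = 0
  ∂Q/∂y = 3*x
  ∂R/∂z = 0
Sum = 3*x, which is exactly div F.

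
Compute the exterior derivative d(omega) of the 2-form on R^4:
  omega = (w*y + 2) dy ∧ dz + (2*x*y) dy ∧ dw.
d(omega) = (y) dy ∧ dz ∧ dw + (2*y) dx ∧ dy ∧ dw

For a 2-form omega = sum_{i<j} g_{ij} dx_i ∧ dx_j, the exterior derivative is
  d(omega) = sum_{i<j} d(g_{ij}) ∧ dx_i ∧ dx_j = sum_{i<j, k} (∂g_{ij}/∂x_k) dx_k ∧ dx_i ∧ dx_j.
Expand each term, using dx_k ∧ dx_i ∧ dx_j = sgn(permutation) dx_{(a)} ∧ dx_{(b)} ∧ dx_{(c)} with (a < b < c) sorted:
  d(w*y + 2) includes (∂/∂w)(w*y + 2) dw = (y) dw, which multiplied by dy ∧ dz gives (y) dy ∧ dz ∧ dw
  d(2*x*y) includes (∂/∂x)(2*x*y) dx = (2*y) dx, which multiplied by dy ∧ dw gives (2*y) dx ∧ dy ∧ dw
Collecting like 3-forms: d(omega) = (y) dy ∧ dz ∧ dw + (2*y) dx ∧ dy ∧ dw.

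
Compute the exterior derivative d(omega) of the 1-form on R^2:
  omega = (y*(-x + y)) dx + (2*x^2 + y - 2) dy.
d(omega) = (5*x - 2*y) dx ∧ dy

For a 1-form omega = sum_i f_i dx_i, the exterior derivative is
  d(omega) = sum_{i < j} (∂f_j/∂x_i - ∂f_i/∂x_j) dx_i ∧ dx_j.
  coefficient of dx ∧ dy: ∂f_2/∂x - ∂f_1/∂y = ∂(2*x^2 + y - 2)/∂x - ∂(y*(-x + y))/∂y = 5*x - 2*y
Assembling: d(omega) = (5*x - 2*y) dx ∧ dy.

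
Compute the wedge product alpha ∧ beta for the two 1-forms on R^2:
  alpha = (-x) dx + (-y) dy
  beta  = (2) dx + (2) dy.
alpha ∧ beta = (-2*x + 2*y) dx ∧ dy

Distribute the wedge, using dx_i ∧ dx_j = -dx_j ∧ dx_i and dx_i ∧ dx_i = 0. For each pair (i, j) with i < j, the coefficient of dx_i ∧ dx_j in alpha ∧ beta is (alpha_i * beta_j - alpha_j * beta_i). Collecting: alpha ∧ beta = (-2*x + 2*y) dx ∧ dy.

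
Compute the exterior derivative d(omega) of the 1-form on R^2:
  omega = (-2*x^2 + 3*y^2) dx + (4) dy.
d(omega) = (-6*y) dx ∧ dy

For a 1-form omega = sum_i f_i dx_i, the exterior derivative is
  d(omega) = sum_{i < j} (∂f_j/∂x_i - ∂f_i/∂x_j) dx_i ∧ dx_j.
  coefficient of dx ∧ dy: ∂f_2/∂x - ∂f_1/∂y = ∂(4)/∂x - ∂(-2*x^2 + 3*y^2)/∂y = -6*y
Assembling: d(omega) = (-6*y) dx ∧ dy.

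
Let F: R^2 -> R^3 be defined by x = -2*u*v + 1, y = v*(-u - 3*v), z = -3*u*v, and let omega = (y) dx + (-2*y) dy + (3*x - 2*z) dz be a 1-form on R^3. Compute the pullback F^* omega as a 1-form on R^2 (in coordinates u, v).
F^* omega = (-9*v) du + (-12*u*v^2 - 9*u - 36*v^3) dv

Using F^*(f dg) = (f ∘ F) d(g ∘ F), substitute each coordinate x_i by F_i(u, v) in f_i, and replace dx_i by d F_i = (∂F_i/∂u) du + (∂F_i/∂v) dv.
  For the x component: f_1(F) = v*(-u - 3*v); d F_1 = (-2*v) du + (-2*u) dv
  For the y component: f_2(F) = 2*v*(u + 3*v); d F_2 = (-v) du + (-u - 6*v) dv
  For the z component: f_3(F) = 3; d F_3 = (-3*v) du + (-3*u) dv
Combining and collecting du, dv coefficients:
  coeff of du: -9*v
  coeff of dv: -12*u*v^2 - 9*u - 36*v^3
F^* omega = (-9*v) du + (-12*u*v^2 - 9*u - 36*v^3) dv.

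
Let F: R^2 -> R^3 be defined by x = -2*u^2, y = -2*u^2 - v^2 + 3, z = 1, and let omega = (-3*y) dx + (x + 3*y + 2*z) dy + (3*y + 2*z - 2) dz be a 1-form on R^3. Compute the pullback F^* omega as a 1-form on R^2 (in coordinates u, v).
F^* omega = (8*u*(u^2 - 1)) du + (2*v*(8*u^2 + 3*v^2 - 11)) dv

Using F^*(f dg) = (f ∘ F) d(g ∘ F), substitute each coordinate x_i by F_i(u, v) in f_i, and replace dx_i by d F_i = (∂F_i/∂u) du + (∂F_i/∂v) dv.
  For the x component: f_1(F) = 6*u^2 + 3*v^2 - 9; d F_1 = (-4*u) du + (0) dv
  For the y component: f_2(F) = -8*u^2 - 3*v^2 + 11; d F_2 = (-4*u) du + (-2*v) dv
  For the z component: f_3(F) = -6*u^2 - 3*v^2 + 9; d F_3 = (0) du + (0) dv
Combining and collecting du, dv coefficients:
  coeff of du: 8*u*(u^2 - 1)
  coeff of dv: 2*v*(8*u^2 + 3*v^2 - 11)
F^* omega = (8*u*(u^2 - 1)) du + (2*v*(8*u^2 + 3*v^2 - 11)) dv.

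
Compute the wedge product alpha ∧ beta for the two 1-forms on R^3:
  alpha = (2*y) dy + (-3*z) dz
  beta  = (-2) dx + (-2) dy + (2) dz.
alpha ∧ beta = (4*y) dx ∧ dy + (4*y - 6*z) dy ∧ dz + (-6*z) dx ∧ dz

Distribute the wedge, using dx_i ∧ dx_j = -dx_j ∧ dx_i and dx_i ∧ dx_i = 0. For each pair (i, j) with i < j, the coefficient of dx_i ∧ dx_j in alpha ∧ beta is (alpha_i * beta_j - alpha_j * beta_i). Collecting: alpha ∧ beta = (4*y) dx ∧ dy + (4*y - 6*z) dy ∧ dz + (-6*z) dx ∧ dz.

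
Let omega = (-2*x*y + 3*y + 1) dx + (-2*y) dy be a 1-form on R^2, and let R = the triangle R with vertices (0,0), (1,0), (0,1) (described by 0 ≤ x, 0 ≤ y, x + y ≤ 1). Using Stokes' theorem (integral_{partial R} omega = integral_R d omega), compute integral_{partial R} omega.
integral_(partial R) omega = -7/6

Stokes: integral_partial_R omega = integral_R d omega with d omega = (∂Q/∂x - ∂P/∂y) dx ∧ dy.
  ∂Q/∂x = 0
  ∂P/∂y = 3 - 2*x
  integrand = ∂Q/∂x - ∂P/∂y = 2*x - 3.
Integrating over R: integral_0^1 integral_0^{1-x} (2*x - 3) dy dx = -7/6.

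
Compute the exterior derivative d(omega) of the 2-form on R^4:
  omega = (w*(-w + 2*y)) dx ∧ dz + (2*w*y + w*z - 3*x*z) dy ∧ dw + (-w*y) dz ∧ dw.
d(omega) = (-2*w) dx ∧ dy ∧ dz + (-2*w + 2*y) dx ∧ dz ∧ dw + (-3*z) dx ∧ dy ∧ dw + (-2*w + 3*x) dy ∧ dz ∧ dw

For a 2-form omega = sum_{i<j} g_{ij} dx_i ∧ dx_j, the exterior derivative is
  d(omega) = sum_{i<j} d(g_{ij}) ∧ dx_i ∧ dx_j = sum_{i<j, k} (∂g_{ij}/∂x_k) dx_k ∧ dx_i ∧ dx_j.
Expand each term, using dx_k ∧ dx_i ∧ dx_j = sgn(permutation) dx_{(a)} ∧ dx_{(b)} ∧ dx_{(c)} with (a < b < c) sorted:
  d(w*(-w + 2*y)) includes (∂/∂y)(w*(-w + 2*y)) dy = (2*w) dy, which multiplied by dx ∧ dz gives (-2*w) dx ∧ dy ∧ dz
  d(w*(-w + 2*y)) includes (∂/∂w)(w*(-w + 2*y)) dw = (-2*w + 2*y) dw, which multiplied by dx ∧ dz gives (-2*w + 2*y) dx ∧ dz ∧ dw
  d(2*w*y + w*z - 3*x*z) includes (∂/∂x)(2*w*y + w*z - 3*x*z) dx = (-3*z) dx, which multiplied by dy ∧ dw gives (-3*z) dx ∧ dy ∧ dw
  d(2*w*y + w*z - 3*x*z) includes (∂/∂z)(2*w*y + w*z - 3*x*z) dz = (w - 3*x) dz, which multiplied by dy ∧ dw gives (-w + 3*x) dy ∧ dz ∧ dw
  d(-w*y) includes (∂/∂y)(-w*y) dy = (-w) dy, which multiplied by dz ∧ dw gives (-w) dy ∧ dz ∧ dw
Collecting like 3-forms: d(omega) = (-2*w) dx ∧ dy ∧ dz + (-2*w + 2*y) dx ∧ dz ∧ dw + (-3*z) dx ∧ dy ∧ dw + (-2*w + 3*x) dy ∧ dz ∧ dw.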